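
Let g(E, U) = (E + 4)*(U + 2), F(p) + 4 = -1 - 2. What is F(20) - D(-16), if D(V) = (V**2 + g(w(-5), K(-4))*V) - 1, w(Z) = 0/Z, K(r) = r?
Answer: -390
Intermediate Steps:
F(p) = -7 (F(p) = -4 + (-1 - 2) = -4 - 3 = -7)
w(Z) = 0
g(E, U) = (2 + U)*(4 + E) (g(E, U) = (4 + E)*(2 + U) = (2 + U)*(4 + E))
D(V) = -1 + V**2 - 8*V (D(V) = (V**2 + (8 + 2*0 + 4*(-4) + 0*(-4))*V) - 1 = (V**2 + (8 + 0 - 16 + 0)*V) - 1 = (V**2 - 8*V) - 1 = -1 + V**2 - 8*V)
F(20) - D(-16) = -7 - (-1 + (-16)**2 - 8*(-16)) = -7 - (-1 + 256 + 128) = -7 - 1*383 = -7 - 383 = -390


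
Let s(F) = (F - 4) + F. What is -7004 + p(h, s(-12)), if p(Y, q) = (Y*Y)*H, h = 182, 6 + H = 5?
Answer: -40128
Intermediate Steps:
H = -1 (H = -6 + 5 = -1)
s(F) = -4 + 2*F (s(F) = (-4 + F) + F = -4 + 2*F)
p(Y, q) = -Y² (p(Y, q) = (Y*Y)*(-1) = Y²*(-1) = -Y²)
-7004 + p(h, s(-12)) = -7004 - 1*182² = -7004 - 1*33124 = -7004 - 33124 = -40128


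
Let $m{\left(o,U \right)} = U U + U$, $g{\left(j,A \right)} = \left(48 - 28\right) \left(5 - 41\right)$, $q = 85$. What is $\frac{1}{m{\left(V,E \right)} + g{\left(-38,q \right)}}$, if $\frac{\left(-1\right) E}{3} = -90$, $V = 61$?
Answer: $\frac{1}{72450} \approx 1.3803 \cdot 10^{-5}$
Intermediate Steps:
$E = 270$ ($E = \left(-3\right) \left(-90\right) = 270$)
$g{\left(j,A \right)} = -720$ ($g{\left(j,A \right)} = 20 \left(-36\right) = -720$)
$m{\left(o,U \right)} = U + U^{2}$ ($m{\left(o,U \right)} = U^{2} + U = U + U^{2}$)
$\frac{1}{m{\left(V,E \right)} + g{\left(-38,q \right)}} = \frac{1}{270 \left(1 + 270\right) - 720} = \frac{1}{270 \cdot 271 - 720} = \frac{1}{73170 - 720} = \frac{1}{72450}$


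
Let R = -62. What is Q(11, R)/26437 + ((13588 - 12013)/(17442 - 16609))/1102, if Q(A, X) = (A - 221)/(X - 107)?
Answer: 1032805905/585905306714 ≈ 0.0017628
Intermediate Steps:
Q(A, X) = (-221 + A)/(-107 + X)
Q(11, R)/26437 + ((13588 - 12013)/(17442 - 16609))/1102 = ((-221 + 11)/(-107 - 62))/26437 + ((13588 - 12013)/(17442 - 16609))/1102 = (-210/(-169))*(1/26437) + (1575/833)*(1/1102) = -1/169*(-210)*(1/26437) + (1575*(1/833))*(1/1102) = (210/169)*(1/26437) + (225/119)*(1/1102) = 210/4467853 + 225/131138 = 1032805905/585905306714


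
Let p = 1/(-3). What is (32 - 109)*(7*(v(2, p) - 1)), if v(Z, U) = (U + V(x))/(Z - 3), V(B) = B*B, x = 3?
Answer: 15631/3 ≈ 5210.3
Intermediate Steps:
p = -⅓ ≈ -0.33333
V(B) = B²
v(Z, U) = (9 + U)/(-3 + Z) (v(Z, U) = (U + 3²)/(Z - 3) = (U + 9)/(-3 + Z) = (9 + U)/(-3 + Z))
(32 - 109)*(7*(v(2, p) - 1)) = (32 - 109)*(7*((9 - ⅓)/(-3 + 2) - 1)) = -539*((26/3)/(-1) - 1) = -539*(-1*26/3 - 1) = -539*(-26/3 - 1) = -539*(-29)/3 = -77*(-203/3) = 15631/3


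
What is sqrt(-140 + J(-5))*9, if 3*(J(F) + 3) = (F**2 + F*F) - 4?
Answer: 3*I*sqrt(1149) ≈ 101.69*I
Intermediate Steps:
J(F) = -13/3 + 2*F**2/3 (J(F) = -3 + ((F**2 + F*F) - 4)/3 = -3 + ((F**2 + F**2) - 4)/3 = -3 + (2*F**2 - 4)/3 = -3 + (-4 + 2*F**2)/3 = -3 + (-4/3 + 2*F**2/3) = -13/3 + 2*F**2/3)
sqrt(-140 + J(-5))*9 = sqrt(-140 + (-13/3 + (2/3)*(-5)**2))*9 = sqrt(-140 + (-13/3 + (2/3)*25))*9 = sqrt(-140 + (-13/3 + 50/3))*9 = sqrt(-140 + 37/3)*9 = sqrt(-383/3)*9 = (I*sqrt(1149)/3)*9 = 3*I*sqrt(1149)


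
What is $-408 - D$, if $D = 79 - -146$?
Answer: $-633$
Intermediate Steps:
$D = 225$ ($D = 79 + 146 = 225$)
$-408 - D = -408 - 225 = -633$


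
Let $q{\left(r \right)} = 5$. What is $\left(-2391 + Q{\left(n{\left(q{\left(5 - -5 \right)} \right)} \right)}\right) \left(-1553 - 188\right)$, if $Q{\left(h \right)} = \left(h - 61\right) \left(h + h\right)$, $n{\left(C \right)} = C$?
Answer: $5137691$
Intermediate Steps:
$Q{\left(h \right)} = 2 h \left(-61 + h\right)$ ($Q{\left(h \right)} = \left(-61 + h\right) 2 h = 2 h \left(-61 + h\right)$)
$\left(-2391 + Q{\left(n{\left(q{\left(5 - -5 \right)} \right)} \right)}\right) \left(-1553 - 188\right) = \left(-2391 + 2 \cdot 5 \left(-61 + 5\right)\right) \left(-1553 - 188\right) = \left(-2391 + 2 \cdot 5 \left(-56\right)\right) \left(-1741\right) = \left(-2391 - 560\right) \left(-1741\right) = \left(-2951\right) \left(-1741\right) = 5137691$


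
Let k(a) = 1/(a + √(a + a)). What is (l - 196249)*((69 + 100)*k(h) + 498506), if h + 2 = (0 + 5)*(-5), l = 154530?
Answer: -603110932095/29 + 7050511*I*√6/261 ≈ -2.0797e+10 + 66169.0*I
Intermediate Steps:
h = -27 (h = -2 + (0 + 5)*(-5) = -2 + 5*(-5) = -2 - 25 = -27)
k(a) = 1/(a + √2*√a) (k(a) = 1/(a + √(2*a)) = 1/(a + √2*√a))
(l - 196249)*((69 + 100)*k(h) + 498506) = (154530 - 196249)*((69 + 100)/(-27 + √2*√(-27)) + 498506) = -41719*(169/(-27 + √2*(3*I*√3)) + 498506) = -41719*(169/(-27 + 3*I*√6) + 498506) = -41719*(498506 + 169/(-27 + 3*I*√6)) = -20797171814 - 7050511/(-27 + 3*I*√6)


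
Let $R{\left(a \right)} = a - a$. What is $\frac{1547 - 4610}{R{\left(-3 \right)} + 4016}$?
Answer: $- \frac{3063}{4016} \approx -0.7627$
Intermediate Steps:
$R{\left(a \right)} = 0$
$\frac{1547 - 4610}{R{\left(-3 \right)} + 4016} = \frac{1547 - 4610}{0 + 4016} = - \frac{3063}{4016}$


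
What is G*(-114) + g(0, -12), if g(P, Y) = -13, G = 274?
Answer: -31249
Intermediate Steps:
G*(-114) + g(0, -12) = 274*(-114) - 13 = -31236 - 13 = -31249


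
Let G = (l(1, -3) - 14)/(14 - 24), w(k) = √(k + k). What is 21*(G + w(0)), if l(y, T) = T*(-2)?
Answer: 84/5 ≈ 16.800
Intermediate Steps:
l(y, T) = -2*T
w(k) = √2*√k (w(k) = √(2*k) = √2*√k)
G = ⅘ (G = (-2*(-3) - 14)/(14 - 24) = (6 - 14)/(-10) = -8*(-⅒) = ⅘ ≈ 0.80000)
21*(G + w(0)) = 21*(⅘ + √2*√0) = 21*(⅘ + √2*0) = 21*(⅘ + 0) = 21*(⅘) = 84/5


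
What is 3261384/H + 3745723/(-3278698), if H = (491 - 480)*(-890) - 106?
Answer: -1341270109105/4055749426 ≈ -330.71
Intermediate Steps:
H = -9896 (H = 11*(-890) - 106 = -9790 - 106 = -9896)
3261384/H + 3745723/(-3278698) = 3261384/(-9896) + 3745723/(-3278698) = 3261384*(-1/9896) + 3745723*(-1/3278698) = -407673/1237 - 3745723/3278698 = -1341270109105/4055749426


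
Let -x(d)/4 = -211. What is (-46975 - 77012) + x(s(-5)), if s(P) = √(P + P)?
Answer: -123143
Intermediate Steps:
s(P) = √2*√P (s(P) = √(2*P) = √2*√P)
x(d) = 844 (x(d) = -4*(-211) = 844)
(-46975 - 77012) + x(s(-5)) = (-46975 - 77012) + 844 = -123987 + 844 = -123143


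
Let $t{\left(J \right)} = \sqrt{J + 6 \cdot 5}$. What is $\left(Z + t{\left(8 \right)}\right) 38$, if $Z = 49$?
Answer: $1862 + 38 \sqrt{38} \approx 2096.2$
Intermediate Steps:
$t{\left(J \right)} = \sqrt{30 + J}$ ($t{\left(J \right)} = \sqrt{J + 30} = \sqrt{30 + J}$)
$\left(Z + t{\left(8 \right)}\right) 38 = \left(49 + \sqrt{30 + 8}\right) 38 = \left(49 + \sqrt{38}\right) 38 = 1862 + 38 \sqrt{38}$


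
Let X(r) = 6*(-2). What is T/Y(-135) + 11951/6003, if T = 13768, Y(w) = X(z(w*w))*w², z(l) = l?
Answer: 70306511/36468225 ≈ 1.9279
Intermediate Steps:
X(r) = -12
Y(w) = -12*w²
T/Y(-135) + 11951/6003 = 13768/((-12*(-135)²)) + 11951/6003 = 13768/((-12*18225)) + 11951*(1/6003) = 13768/(-218700) + 11951/6003 = 13768*(-1/218700) + 11951/6003 = -3442/54675 + 11951/6003 = 70306511/36468225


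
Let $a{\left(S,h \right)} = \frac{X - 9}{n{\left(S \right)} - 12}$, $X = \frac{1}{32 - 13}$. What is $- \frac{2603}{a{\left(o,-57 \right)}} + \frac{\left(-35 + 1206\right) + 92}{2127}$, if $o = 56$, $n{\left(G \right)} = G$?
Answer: $\frac{771466071}{60265} \approx 12801.0$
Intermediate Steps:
$X = \frac{1}{19} \approx 0.052632$
$a{\left(S,h \right)} = - \frac{170}{19 \left(-12 + S\right)}$ ($a{\left(S,h \right)} = \frac{\frac{1}{19} - 9}{S - 12} = - \frac{170}{19 \left(-12 + S\right)}$)
$- \frac{2603}{a{\left(o,-57 \right)}} + \frac{\left(-35 + 1206\right) + 92}{2127} = - \frac{2603}{\left(-170\right) \frac{1}{-228 + 19 \cdot 56}} + \frac{\left(-35 + 1206\right) + 92}{2127} = - \frac{2603}{\left(-170\right) \frac{1}{-228 + 1064}} + \left(1171 + 92\right) \frac{1}{2127} = - \frac{2603}{\left(-170\right) \frac{1}{836}} + 1263 \cdot \frac{1}{2127} = - \frac{2603}{\left(-170\right) \frac{1}{836}} + \frac{421}{709} = - \frac{2603}{- \frac{85}{418}} + \frac{421}{709} = \left(-2603\right) \left(- \frac{418}{85}\right) + \frac{421}{709} = \frac{1088054}{85} + \frac{421}{709} = \frac{771466071}{60265}$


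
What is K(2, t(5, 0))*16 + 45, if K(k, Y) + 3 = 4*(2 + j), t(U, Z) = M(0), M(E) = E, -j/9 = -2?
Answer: 1277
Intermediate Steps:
j = 18 (j = -9*(-2) = 18)
t(U, Z) = 0
K(k, Y) = 77 (K(k, Y) = -3 + 4*(2 + 18) = -3 + 4*20 = -3 + 80 = 77)
K(2, t(5, 0))*16 + 45 = 77*16 + 45 = 1232 + 45 = 1277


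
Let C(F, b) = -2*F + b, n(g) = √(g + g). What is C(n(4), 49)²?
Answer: 2433 - 392*√2 ≈ 1878.6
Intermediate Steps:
n(g) = √2*√g (n(g) = √(2*g) = √2*√g)
C(F, b) = b - 2*F
C(n(4), 49)² = (49 - 2*√2*√4)² = (49 - 2*√2*2)² = (49 - 4*√2)²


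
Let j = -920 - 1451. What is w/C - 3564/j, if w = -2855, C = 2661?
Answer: 2714599/6309231 ≈ 0.43026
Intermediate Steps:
j = -2371
w/C - 3564/j = -2855/2661 - 3564/(-2371) = -2855*1/2661 - 3564*(-1/2371) = -2855/2661 + 3564/2371 = 2714599/6309231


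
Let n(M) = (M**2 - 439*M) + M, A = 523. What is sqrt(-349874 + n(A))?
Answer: I*sqrt(305419) ≈ 552.65*I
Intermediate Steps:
n(M) = M**2 - 438*M
sqrt(-349874 + n(A)) = sqrt(-349874 + 523*(-438 + 523)) = sqrt(-349874 + 523*85) = sqrt(-349874 + 44455) = sqrt(-305419) = I*sqrt(305419)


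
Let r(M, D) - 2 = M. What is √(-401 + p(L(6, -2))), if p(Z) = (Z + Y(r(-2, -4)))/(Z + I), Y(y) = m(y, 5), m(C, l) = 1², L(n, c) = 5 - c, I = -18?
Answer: 3*I*√5401/11 ≈ 20.043*I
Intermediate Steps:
r(M, D) = 2 + M
m(C, l) = 1
Y(y) = 1
p(Z) = (1 + Z)/(-18 + Z) (p(Z) = (Z + 1)/(Z - 18) = (1 + Z)/(-18 + Z))
√(-401 + p(L(6, -2))) = √(-401 + (1 + (5 - 1*(-2)))/(-18 + (5 - 1*(-2)))) = √(-401 + (1 + (5 + 2))/(-18 + (5 + 2))) = √(-401 + (1 + 7)/(-18 + 7)) = √(-401 + 8/(-11)) = √(-401 - 1/11*8) = √(-401 - 8/11) = √(-4419/11) = 3*I*√5401/11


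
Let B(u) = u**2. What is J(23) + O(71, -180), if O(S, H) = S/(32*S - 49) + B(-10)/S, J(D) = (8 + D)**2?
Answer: 151904854/157833 ≈ 962.44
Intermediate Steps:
O(S, H) = 100/S + S/(-49 + 32*S) (O(S, H) = S/(32*S - 49) + (-10)**2/S = S/(-49 + 32*S) + 100/S = 100/S + S/(-49 + 32*S))
J(23) + O(71, -180) = (8 + 23)**2 + (-4900 + 71**2 + 3200*71)/(71*(-49 + 32*71)) = 31**2 + (-4900 + 5041 + 227200)/(71*(-49 + 2272)) = 961 + (1/71)*227341/2223 = 961 + (1/71)*(1/2223)*227341 = 961 + 227341/157833 = 151904854/157833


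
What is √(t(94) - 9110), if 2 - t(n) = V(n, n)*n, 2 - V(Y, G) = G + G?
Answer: 2*√2094 ≈ 91.521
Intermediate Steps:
V(Y, G) = 2 - 2*G (V(Y, G) = 2 - (G + G) = 2 - 2*G)
t(n) = 2 - n*(2 - 2*n) (t(n) = 2 - (2 - 2*n)*n = 2 - n*(2 - 2*n))
√(t(94) - 9110) = √((2 + 2*94*(-1 + 94)) - 9110) = √((2 + 2*94*93) - 9110) = √((2 + 17484) - 9110) = √(17486 - 9110) = √8376 = 2*√2094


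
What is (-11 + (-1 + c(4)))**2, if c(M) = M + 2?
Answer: 36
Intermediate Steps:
c(M) = 2 + M
(-11 + (-1 + c(4)))**2 = (-11 + (-1 + (2 + 4)))**2 = (-11 + (-1 + 6))**2 = (-11 + 5)**2 = (-6)**2 = 36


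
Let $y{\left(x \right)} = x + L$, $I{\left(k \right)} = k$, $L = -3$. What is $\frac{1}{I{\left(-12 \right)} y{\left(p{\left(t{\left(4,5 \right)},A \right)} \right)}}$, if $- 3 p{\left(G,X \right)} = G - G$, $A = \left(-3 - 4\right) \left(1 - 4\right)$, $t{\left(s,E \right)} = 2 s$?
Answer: $\frac{1}{36} \approx 0.027778$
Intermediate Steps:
$A = 21$ ($A = \left(-7\right) \left(-3\right) = 21$)
$p{\left(G,X \right)} = 0$ ($p{\left(G,X \right)} = - \frac{G - G}{3} = \left(- \frac{1}{3}\right) 0 = 0$)
$y{\left(x \right)} = -3 + x$ ($y{\left(x \right)} = x - 3 = -3 + x$)
$\frac{1}{I{\left(-12 \right)} y{\left(p{\left(t{\left(4,5 \right)},A \right)} \right)}} = \frac{1}{\left(-12\right) \left(-3 + 0\right)} = \frac{1}{\left(-12\right) \left(-3\right)} = \frac{1}{36}$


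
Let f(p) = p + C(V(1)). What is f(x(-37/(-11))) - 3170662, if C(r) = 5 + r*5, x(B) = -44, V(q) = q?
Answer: -3170696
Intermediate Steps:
C(r) = 5 + 5*r
f(p) = 10 + p (f(p) = p + (5 + 5*1) = p + (5 + 5) = p + 10 = 10 + p)
f(x(-37/(-11))) - 3170662 = (10 - 44) - 3170662 = -34 - 3170662 = -3170696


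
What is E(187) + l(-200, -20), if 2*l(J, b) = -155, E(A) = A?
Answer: 219/2 ≈ 109.50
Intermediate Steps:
l(J, b) = -155/2 (l(J, b) = (½)*(-155) = -155/2)
E(187) + l(-200, -20) = 187 - 155/2 = 219/2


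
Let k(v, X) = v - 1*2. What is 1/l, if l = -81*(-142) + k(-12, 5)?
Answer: 1/11488 ≈ 8.7047e-5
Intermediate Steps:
k(v, X) = -2 + v (k(v, X) = v - 2 = -2 + v)
l = 11488 (l = -81*(-142) + (-2 - 12) = 11502 - 14 = 11488)
1/l = 1/11488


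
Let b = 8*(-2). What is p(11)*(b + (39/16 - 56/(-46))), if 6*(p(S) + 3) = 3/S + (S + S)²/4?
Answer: -29323/138 ≈ -212.49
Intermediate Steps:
b = -16
p(S) = -3 + 1/(2*S) + S²/6 (p(S) = -3 + (3/S + (S + S)²/4)/6 = -3 + (3/S + (2*S)²*(¼))/6 = -3 + (3/S + (4*S²)*(¼))/6 = -3 + (3/S + S²)/6 = -3 + (S² + 3/S)/6 = -3 + (1/(2*S) + S²/6) = -3 + 1/(2*S) + S²/6)
p(11)*(b + (39/16 - 56/(-46))) = ((⅙)*(3 + 11*(-18 + 11²))/11)*(-16 + (39/16 - 56/(-46))) = ((⅙)*(1/11)*(3 + 11*(-18 + 121)))*(-16 + (39*(1/16) - 56*(-1/46))) = ((⅙)*(1/11)*(3 + 11*103))*(-16 + (39/16 + 28/23)) = ((⅙)*(1/11)*(3 + 1133))*(-16 + 1345/368) = ((⅙)*(1/11)*1136)*(-4543/368) = (568/33)*(-4543/368) = -29323/138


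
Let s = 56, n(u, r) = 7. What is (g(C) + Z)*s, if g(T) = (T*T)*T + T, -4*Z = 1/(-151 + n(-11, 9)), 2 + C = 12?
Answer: 4072327/72 ≈ 56560.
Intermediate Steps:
C = 10 (C = -2 + 12 = 10)
Z = 1/576 (Z = -1/(4*(-151 + 7)) = -1/4/(-144) = -1/4*(-1/144) = 1/576 ≈ 0.0017361)
g(T) = T + T**3 (g(T) = T**2*T + T = T**3 + T = T + T**3)
(g(C) + Z)*s = ((10 + 10**3) + 1/576)*56 = ((10 + 1000) + 1/576)*56 = (1010 + 1/576)*56 = (581761/576)*56 = 4072327/72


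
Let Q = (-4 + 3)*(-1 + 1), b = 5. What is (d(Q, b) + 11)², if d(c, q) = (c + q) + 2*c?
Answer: 256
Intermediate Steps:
Q = 0 (Q = -1*0 = 0)
d(c, q) = q + 3*c
(d(Q, b) + 11)² = ((5 + 3*0) + 11)² = ((5 + 0) + 11)² = (5 + 11)² = 16² = 256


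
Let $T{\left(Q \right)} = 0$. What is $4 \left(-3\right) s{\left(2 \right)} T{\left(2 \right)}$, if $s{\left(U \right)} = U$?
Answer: $0$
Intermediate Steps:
$4 \left(-3\right) s{\left(2 \right)} T{\left(2 \right)} = 4 \left(-3\right) 2 \cdot 0 = \left(-12\right) 2 \cdot 0 = \left(-24\right) 0 = 0$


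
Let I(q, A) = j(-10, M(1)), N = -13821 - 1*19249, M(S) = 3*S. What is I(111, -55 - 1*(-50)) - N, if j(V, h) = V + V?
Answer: 33050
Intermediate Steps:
j(V, h) = 2*V
N = -33070 (N = -13821 - 19249 = -33070)
I(q, A) = -20 (I(q, A) = 2*(-10) = -20)
I(111, -55 - 1*(-50)) - N = -20 - 1*(-33070) = -20 + 33070 = 33050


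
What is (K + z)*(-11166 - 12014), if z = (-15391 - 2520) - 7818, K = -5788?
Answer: 730564060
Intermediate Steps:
z = -25729 (z = -17911 - 7818 = -25729)
(K + z)*(-11166 - 12014) = (-5788 - 25729)*(-11166 - 12014) = -31517*(-23180) = 730564060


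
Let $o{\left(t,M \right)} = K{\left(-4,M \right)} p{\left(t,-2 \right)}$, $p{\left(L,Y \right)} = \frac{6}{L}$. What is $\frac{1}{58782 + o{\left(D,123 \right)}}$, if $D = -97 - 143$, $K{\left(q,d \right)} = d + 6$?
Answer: $\frac{40}{2351151} \approx 1.7013 \cdot 10^{-5}$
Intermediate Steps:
$K{\left(q,d \right)} = 6 + d$
$D = -240$ ($D = -97 - 143 = -240$)
$o{\left(t,M \right)} = \frac{6 \left(6 + M\right)}{t}$ ($o{\left(t,M \right)} = \left(6 + M\right) \frac{6}{t} = \frac{6 \left(6 + M\right)}{t}$)
$\frac{1}{58782 + o{\left(D,123 \right)}} = \frac{1}{58782 + \frac{6 \left(6 + 123\right)}{-240}} = \frac{1}{58782 + 6 \left(- \frac{1}{240}\right) 129} = \frac{1}{58782 - \frac{129}{40}} = \frac{1}{\frac{2351151}{40}} = \frac{40}{2351151}$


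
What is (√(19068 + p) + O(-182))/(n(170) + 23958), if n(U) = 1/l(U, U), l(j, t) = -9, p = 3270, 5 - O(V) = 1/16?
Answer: 711/3449936 + 27*√2482/215621 ≈ 0.0064445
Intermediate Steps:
O(V) = 79/16 (O(V) = 5 - 1/16 = 79/16)
n(U) = -⅑ (n(U) = 1/(-9) = -⅑)
(√(19068 + p) + O(-182))/(n(170) + 23958) = (√(19068 + 3270) + 79/16)/(-⅑ + 23958) = (√22338 + 79/16)/(215621/9) = (3*√2482 + 79/16)*(9/215621) = (79/16 + 3*√2482)*(9/215621) = 711/3449936 + 27*√2482/215621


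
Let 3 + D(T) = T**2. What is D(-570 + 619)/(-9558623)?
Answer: -2398/9558623 ≈ -0.00025087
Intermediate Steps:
D(T) = -3 + T**2
D(-570 + 619)/(-9558623) = (-3 + (-570 + 619)**2)/(-9558623) = (-3 + 49**2)*(-1/9558623) = (-3 + 2401)*(-1/9558623) = 2398*(-1/9558623) = -2398/9558623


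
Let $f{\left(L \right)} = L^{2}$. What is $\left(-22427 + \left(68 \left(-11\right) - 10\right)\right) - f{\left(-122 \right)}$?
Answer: $-38069$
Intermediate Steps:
$\left(-22427 + \left(68 \left(-11\right) - 10\right)\right) - f{\left(-122 \right)} = \left(-22427 + \left(68 \left(-11\right) - 10\right)\right) - \left(-122\right)^{2} = \left(-22427 - 758\right) - 14884 = -23185 - 14884 = -38069$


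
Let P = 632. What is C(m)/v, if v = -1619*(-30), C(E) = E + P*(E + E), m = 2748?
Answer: 115874/1619 ≈ 71.571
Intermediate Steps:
C(E) = 1265*E (C(E) = E + 632*(E + E) = E + 632*(2*E) = E + 1264*E = 1265*E)
v = 48570
C(m)/v = (1265*2748)/48570 = 3476220*(1/48570) = 115874/1619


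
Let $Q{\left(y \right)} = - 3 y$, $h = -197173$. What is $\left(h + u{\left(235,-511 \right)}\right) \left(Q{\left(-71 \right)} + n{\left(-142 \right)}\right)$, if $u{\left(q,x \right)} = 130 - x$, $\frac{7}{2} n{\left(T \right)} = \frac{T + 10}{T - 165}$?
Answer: $- \frac{12858836076}{307} \approx -4.1885 \cdot 10^{7}$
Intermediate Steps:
$n{\left(T \right)} = \frac{2 \left(10 + T\right)}{7 \left(-165 + T\right)}$ ($n{\left(T \right)} = \frac{2 \frac{T + 10}{T - 165}}{7} = \frac{2 \frac{10 + T}{-165 + T}}{7} = \frac{2 \left(10 + T\right)}{7 \left(-165 + T\right)}$)
$\left(h + u{\left(235,-511 \right)}\right) \left(Q{\left(-71 \right)} + n{\left(-142 \right)}\right) = \left(-197173 + \left(130 - -511\right)\right) \left(\left(-3\right) \left(-71\right) + \frac{2 \left(10 - 142\right)}{7 \left(-165 - 142\right)}\right) = \left(-197173 + \left(130 + 511\right)\right) \left(213 + \frac{2}{7} \frac{1}{-307} \left(-132\right)\right) = \left(-197173 + 641\right) \left(213 + \frac{2}{7} \left(- \frac{1}{307}\right) \left(-132\right)\right) = - 196532 \left(213 + \frac{264}{2149}\right) = \left(-196532\right) \frac{458001}{2149} = - \frac{12858836076}{307}$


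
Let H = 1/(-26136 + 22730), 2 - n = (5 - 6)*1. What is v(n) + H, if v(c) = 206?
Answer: 701635/3406 ≈ 206.00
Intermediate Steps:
n = 3 (n = 2 - (5 - 6) = 2 - (-1) = 2 - 1*(-1) = 2 + 1 = 3)
H = -1/3406 (H = 1/(-3406) = -1/3406 ≈ -0.00029360)
v(n) + H = 206 - 1/3406 = 701635/3406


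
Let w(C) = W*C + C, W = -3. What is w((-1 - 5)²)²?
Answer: 5184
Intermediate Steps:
w(C) = -2*C (w(C) = -3*C + C = -2*C)
w((-1 - 5)²)² = (-2*(-1 - 5)²)² = (-2*(-6)²)² = (-2*36)² = (-72)² = 5184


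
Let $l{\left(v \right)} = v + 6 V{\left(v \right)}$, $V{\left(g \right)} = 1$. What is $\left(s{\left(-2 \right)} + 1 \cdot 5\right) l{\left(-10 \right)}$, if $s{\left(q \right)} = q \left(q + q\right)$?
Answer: $-52$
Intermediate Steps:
$s{\left(q \right)} = 2 q^{2}$ ($s{\left(q \right)} = q 2 q = 2 q^{2}$)
$l{\left(v \right)} = 6 + v$ ($l{\left(v \right)} = v + 6 \cdot 1 = v + 6 = 6 + v$)
$\left(s{\left(-2 \right)} + 1 \cdot 5\right) l{\left(-10 \right)} = \left(2 \left(-2\right)^{2} + 1 \cdot 5\right) \left(6 - 10\right) = \left(2 \cdot 4 + 5\right) \left(-4\right) = \left(8 + 5\right) \left(-4\right) = 13 \left(-4\right) = -52$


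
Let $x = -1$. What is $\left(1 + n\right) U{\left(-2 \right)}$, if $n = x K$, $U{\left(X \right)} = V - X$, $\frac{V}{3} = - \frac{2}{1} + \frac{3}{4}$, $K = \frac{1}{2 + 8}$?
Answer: $- \frac{63}{40} \approx -1.575$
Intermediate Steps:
$K = \frac{1}{10} \approx 0.1$
$V = - \frac{15}{4}$ ($V = 3 \left(- \frac{2}{1} + \frac{3}{4}\right) = 3 \left(\left(-2\right) 1 + 3 \cdot \frac{1}{4}\right) = 3 \left(-2 + \frac{3}{4}\right) = 3 \left(- \frac{5}{4}\right) = - \frac{15}{4} \approx -3.75$)
$U{\left(X \right)} = - \frac{15}{4} - X$
$n = - \frac{1}{10}$ ($n = \left(-1\right) \frac{1}{10} = - \frac{1}{10} \approx -0.1$)
$\left(1 + n\right) U{\left(-2 \right)} = \left(1 - \frac{1}{10}\right) \left(- \frac{15}{4} - -2\right) = \frac{9 \left(- \frac{15}{4} + 2\right)}{10} = \frac{9}{10} \left(- \frac{7}{4}\right) = - \frac{63}{40}$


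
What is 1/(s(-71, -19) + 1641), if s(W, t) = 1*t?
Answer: 1/1622 ≈ 0.00061652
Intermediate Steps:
s(W, t) = t
1/(s(-71, -19) + 1641) = 1/(-19 + 1641) = 1/1622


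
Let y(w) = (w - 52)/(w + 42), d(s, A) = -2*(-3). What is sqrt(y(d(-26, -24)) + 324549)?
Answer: sqrt(46734918)/12 ≈ 569.69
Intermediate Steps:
d(s, A) = 6
y(w) = (-52 + w)/(42 + w)
sqrt(y(d(-26, -24)) + 324549) = sqrt((-52 + 6)/(42 + 6) + 324549) = sqrt(-46/48 + 324549) = sqrt((1/48)*(-46) + 324549) = sqrt(-23/24 + 324549) = sqrt(7789153/24) = sqrt(46734918)/12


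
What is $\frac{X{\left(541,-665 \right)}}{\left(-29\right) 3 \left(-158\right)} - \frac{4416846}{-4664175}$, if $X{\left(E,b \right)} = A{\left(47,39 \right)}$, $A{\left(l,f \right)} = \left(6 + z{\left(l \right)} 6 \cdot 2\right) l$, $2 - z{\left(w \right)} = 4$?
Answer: $\frac{3153781837}{3561874975} \approx 0.88543$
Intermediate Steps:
$z{\left(w \right)} = -2$ ($z{\left(w \right)} = 2 - 4 = -2$)
$A{\left(l,f \right)} = - 18 l$ ($A{\left(l,f \right)} = \left(6 + \left(-2\right) 6 \cdot 2\right) l = \left(6 - 24\right) l = - 18 l$)
$X{\left(E,b \right)} = -846$ ($X{\left(E,b \right)} = \left(-18\right) 47 = -846$)
$\frac{X{\left(541,-665 \right)}}{\left(-29\right) 3 \left(-158\right)} - \frac{4416846}{-4664175} = - \frac{846}{\left(-29\right) 3 \left(-158\right)} - \frac{4416846}{-4664175} = - \frac{846}{\left(-87\right) \left(-158\right)} - - \frac{1472282}{1554725} = - \frac{846}{13746} + \frac{1472282}{1554725} = \left(-846\right) \frac{1}{13746} + \frac{1472282}{1554725} = - \frac{141}{2291} + \frac{1472282}{1554725} = \frac{3153781837}{3561874975}$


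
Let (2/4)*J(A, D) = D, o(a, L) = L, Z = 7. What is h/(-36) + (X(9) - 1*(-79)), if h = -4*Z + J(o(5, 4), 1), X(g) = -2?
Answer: 1399/18 ≈ 77.722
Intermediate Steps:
J(A, D) = 2*D
h = -26 (h = -4*7 + 2*1 = -28 + 2 = -26)
h/(-36) + (X(9) - 1*(-79)) = -26/(-36) + (-2 - 1*(-79)) = -26*(-1/36) + (-2 + 79) = 13/18 + 77 = 1399/18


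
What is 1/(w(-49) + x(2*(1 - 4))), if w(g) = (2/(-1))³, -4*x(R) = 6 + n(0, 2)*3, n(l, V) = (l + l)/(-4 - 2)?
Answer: -2/19 ≈ -0.10526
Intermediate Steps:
n(l, V) = -l/3 (n(l, V) = (2*l)/(-6) = (2*l)*(-⅙) = -l/3)
x(R) = -3/2 (x(R) = -(6 - ⅓*0*3)/4 = -(6 + 0*3)/4 = -(6 + 0)/4 = -¼*6 = -3/2)
w(g) = -8 (w(g) = (2*(-1))³ = (-2)³ = -8)
1/(w(-49) + x(2*(1 - 4))) = 1/(-8 - 3/2) = 1/(-19/2) = -2/19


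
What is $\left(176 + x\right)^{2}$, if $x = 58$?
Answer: $54756$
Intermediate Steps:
$\left(176 + x\right)^{2} = \left(176 + 58\right)^{2} = 234^{2} = 54756$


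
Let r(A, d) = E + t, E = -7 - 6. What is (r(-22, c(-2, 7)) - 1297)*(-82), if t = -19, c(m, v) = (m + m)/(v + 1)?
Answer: 108978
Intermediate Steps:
E = -13
c(m, v) = 2*m/(1 + v) (c(m, v) = (2*m)/(1 + v) = 2*m/(1 + v))
r(A, d) = -32 (r(A, d) = -13 - 19 = -32)
(r(-22, c(-2, 7)) - 1297)*(-82) = (-32 - 1297)*(-82) = -1329*(-82) = 108978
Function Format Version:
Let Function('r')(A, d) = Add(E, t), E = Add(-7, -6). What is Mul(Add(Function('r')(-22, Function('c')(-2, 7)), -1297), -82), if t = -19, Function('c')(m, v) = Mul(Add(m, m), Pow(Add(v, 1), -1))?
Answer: 108978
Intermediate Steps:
E = -13
Function('c')(m, v) = Mul(2, m, Pow(Add(1, v), -1)) (Function('c')(m, v) = Mul(Mul(2, m), Pow(Add(1, v), -1)) = Mul(2, m, Pow(Add(1, v), -1)))
Function('r')(A, d) = -32 (Function('r')(A, d) = Add(-13, -19) = -32)
Mul(Add(Function('r')(-22, Function('c')(-2, 7)), -1297), -82) = Mul(Add(-32, -1297), -82) = Mul(-1329, -82) = 108978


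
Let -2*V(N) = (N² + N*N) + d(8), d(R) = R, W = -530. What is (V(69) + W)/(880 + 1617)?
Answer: -5295/2497 ≈ -2.1205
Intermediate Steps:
V(N) = -4 - N² (V(N) = -((N² + N*N) + 8)/2 = -((N² + N²) + 8)/2 = -(2*N² + 8)/2 = -(8 + 2*N²)/2 = -4 - N²)
(V(69) + W)/(880 + 1617) = ((-4 - 1*69²) - 530)/(880 + 1617) = ((-4 - 1*4761) - 530)/2497 = ((-4 - 4761) - 530)*(1/2497) = (-4765 - 530)*(1/2497) = -5295*1/2497 = -5295/2497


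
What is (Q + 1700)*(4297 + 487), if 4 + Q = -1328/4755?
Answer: 38574119168/4755 ≈ 8.1123e+6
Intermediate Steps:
Q = -20348/4755 (Q = -4 - 1328/4755 = -20348/4755 ≈ -4.2793)
(Q + 1700)*(4297 + 487) = (-20348/4755 + 1700)*(4297 + 487) = (8063152/4755)*4784 = 38574119168/4755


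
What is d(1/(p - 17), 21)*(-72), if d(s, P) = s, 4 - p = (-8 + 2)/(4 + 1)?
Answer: 360/59 ≈ 6.1017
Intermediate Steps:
p = 26/5 (p = 4 - (-8 + 2)/(4 + 1) = 4 - (-6)/5 = 4 - 1*(-6/5) = 4 + 6/5 = 26/5 ≈ 5.2000)
d(1/(p - 17), 21)*(-72) = -72/(26/5 - 17) = -72/(-59/5) = -5/59*(-72) = 360/59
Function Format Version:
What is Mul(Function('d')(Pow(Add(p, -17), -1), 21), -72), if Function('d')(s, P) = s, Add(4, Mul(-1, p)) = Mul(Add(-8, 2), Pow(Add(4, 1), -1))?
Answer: Rational(360, 59) ≈ 6.1017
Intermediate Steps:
p = Rational(26, 5) (p = Add(4, Mul(-1, Mul(Add(-8, 2), Pow(Add(4, 1), -1)))) = Add(4, Mul(-1, Mul(-6, Pow(5, -1)))) = Add(4, Mul(-1, Mul(-6, Rational(1, 5)))) = Add(4, Mul(-1, Rational(-6, 5))) = Add(4, Rational(6, 5)) = Rational(26, 5) ≈ 5.2000)
Mul(Function('d')(Pow(Add(p, -17), -1), 21), -72) = Mul(Pow(Add(Rational(26, 5), -17), -1), -72) = Mul(Pow(Rational(-59, 5), -1), -72) = Mul(Rational(-5, 59), -72) = Rational(360, 59)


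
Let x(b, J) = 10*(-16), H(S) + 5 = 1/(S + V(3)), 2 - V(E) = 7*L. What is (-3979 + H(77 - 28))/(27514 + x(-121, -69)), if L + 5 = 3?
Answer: -258959/1778010 ≈ -0.14565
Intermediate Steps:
L = -2 (L = -5 + 3 = -2)
V(E) = 16 (V(E) = 2 - 7*(-2) = 2 - 1*(-14) = 2 + 14 = 16)
H(S) = -5 + 1/(16 + S) (H(S) = -5 + 1/(S + 16) = -5 + 1/(16 + S))
x(b, J) = -160
(-3979 + H(77 - 28))/(27514 + x(-121, -69)) = (-3979 + (-79 - 5*(77 - 28))/(16 + (77 - 28)))/(27514 - 160) = (-3979 + (-79 - 5*49)/(16 + 49))/27354 = (-3979 + (-79 - 245)/65)*(1/27354) = (-3979 + (1/65)*(-324))*(1/27354) = (-3979 - 324/65)*(1/27354) = -258959/65*1/27354 = -258959/1778010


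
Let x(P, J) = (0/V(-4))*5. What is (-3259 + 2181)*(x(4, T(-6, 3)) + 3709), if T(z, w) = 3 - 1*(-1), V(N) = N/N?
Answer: -3998302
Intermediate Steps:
V(N) = 1
T(z, w) = 4 (T(z, w) = 3 + 1 = 4)
x(P, J) = 0 (x(P, J) = (0/1)*5 = (1*0)*5 = 0*5 = 0)
(-3259 + 2181)*(x(4, T(-6, 3)) + 3709) = (-3259 + 2181)*(0 + 3709) = -1078*3709 = -3998302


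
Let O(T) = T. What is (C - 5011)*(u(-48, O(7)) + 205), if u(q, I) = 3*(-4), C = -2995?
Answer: -1545158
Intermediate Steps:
u(q, I) = -12
(C - 5011)*(u(-48, O(7)) + 205) = (-2995 - 5011)*(-12 + 205) = -8006*193 = -1545158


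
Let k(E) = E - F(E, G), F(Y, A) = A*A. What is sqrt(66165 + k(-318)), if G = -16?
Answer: sqrt(65591) ≈ 256.11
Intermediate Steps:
F(Y, A) = A**2
k(E) = -256 + E (k(E) = E - 1*(-16)**2 = E - 1*256 = E - 256 = -256 + E)
sqrt(66165 + k(-318)) = sqrt(66165 + (-256 - 318)) = sqrt(66165 - 574) = sqrt(65591)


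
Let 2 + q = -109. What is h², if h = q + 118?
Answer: 49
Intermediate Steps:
q = -111 (q = -2 - 109 = -111)
h = 7 (h = -111 + 118 = 7)
h² = 7² = 49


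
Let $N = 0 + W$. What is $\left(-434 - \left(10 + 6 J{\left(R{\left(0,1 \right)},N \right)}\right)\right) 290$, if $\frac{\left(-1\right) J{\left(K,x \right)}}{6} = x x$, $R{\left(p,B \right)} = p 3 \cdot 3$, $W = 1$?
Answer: $-118320$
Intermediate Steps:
$N = 1$ ($N = 0 + 1 = 1$)
$R{\left(p,B \right)} = 9 p$ ($R{\left(p,B \right)} = 3 p 3 = 9 p$)
$J{\left(K,x \right)} = - 6 x^{2}$ ($J{\left(K,x \right)} = - 6 x x = - 6 x^{2}$)
$\left(-434 - \left(10 + 6 J{\left(R{\left(0,1 \right)},N \right)}\right)\right) 290 = \left(-434 - \left(10 + 6 \left(- 6 \cdot 1^{2}\right)\right)\right) 290 = \left(-434 - \left(10 + 6 \left(\left(-6\right) 1\right)\right)\right) 290 = \left(-434 - -26\right) 290 = \left(-434 + \left(-10 + 36\right)\right) 290 = \left(-434 + 26\right) 290 = \left(-408\right) 290 = -118320$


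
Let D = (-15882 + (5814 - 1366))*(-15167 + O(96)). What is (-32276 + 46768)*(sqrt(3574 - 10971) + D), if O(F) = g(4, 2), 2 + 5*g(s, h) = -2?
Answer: 12566638181992/5 + 14492*I*sqrt(7397) ≈ 2.5133e+12 + 1.2464e+6*I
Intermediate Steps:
g(s, h) = -4/5 (g(s, h) = -2/5 + (1/5)*(-2) = -2/5 - 2/5 = -4/5)
O(F) = -4/5
D = 867143126/5 (D = (-15882 + (5814 - 1366))*(-15167 - 4/5) = (-15882 + 4448)*(-75839/5) = -11434*(-75839/5) = 867143126/5 ≈ 1.7343e+8)
(-32276 + 46768)*(sqrt(3574 - 10971) + D) = (-32276 + 46768)*(sqrt(3574 - 10971) + 867143126/5) = 14492*(sqrt(-7397) + 867143126/5) = 14492*(I*sqrt(7397) + 867143126/5) = 14492*(867143126/5 + I*sqrt(7397)) = 12566638181992/5 + 14492*I*sqrt(7397)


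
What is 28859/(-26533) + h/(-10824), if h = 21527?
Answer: -80322337/26108472 ≈ -3.0765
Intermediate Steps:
28859/(-26533) + h/(-10824) = 28859/(-26533) + 21527/(-10824) = 28859*(-1/26533) + 21527*(-1/10824) = -28859/26533 - 1957/984 = -80322337/26108472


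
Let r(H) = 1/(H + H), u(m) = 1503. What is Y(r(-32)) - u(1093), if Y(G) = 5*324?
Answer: 117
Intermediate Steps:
r(H) = 1/(2*H)
Y(G) = 1620
Y(r(-32)) - u(1093) = 1620 - 1*1503 = 1620 - 1503 = 117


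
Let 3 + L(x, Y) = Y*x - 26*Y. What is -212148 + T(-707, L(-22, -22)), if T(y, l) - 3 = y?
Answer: -212852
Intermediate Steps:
L(x, Y) = -3 - 26*Y + Y*x (L(x, Y) = -3 + (Y*x - 26*Y) = -3 + (-26*Y + Y*x) = -3 - 26*Y + Y*x)
T(y, l) = 3 + y
-212148 + T(-707, L(-22, -22)) = -212148 + (3 - 707) = -212148 - 704 = -212852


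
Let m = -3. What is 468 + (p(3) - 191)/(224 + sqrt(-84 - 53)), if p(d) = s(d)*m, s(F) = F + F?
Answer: 23499668/50313 + 209*I*sqrt(137)/50313 ≈ 467.07 + 0.048621*I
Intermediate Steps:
s(F) = 2*F
p(d) = -6*d (p(d) = (2*d)*(-3) = -6*d)
468 + (p(3) - 191)/(224 + sqrt(-84 - 53)) = 468 + (-6*3 - 191)/(224 + sqrt(-84 - 53)) = 468 + (-18 - 191)/(224 + sqrt(-137)) = 468 - 209/(224 + I*sqrt(137))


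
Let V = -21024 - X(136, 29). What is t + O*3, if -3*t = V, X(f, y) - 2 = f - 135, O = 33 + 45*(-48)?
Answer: 628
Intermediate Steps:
O = -2127 (O = 33 - 2160 = -2127)
X(f, y) = -133 + f (X(f, y) = 2 + (f - 135) = 2 + (-135 + f) = -133 + f)
V = -21027 (V = -21024 - (-133 + 136) = -21024 - 1*3 = -21024 - 3 = -21027)
t = 7009 (t = -1/3*(-21027) = 7009)
t + O*3 = 7009 - 2127*3 = 7009 - 6381 = 628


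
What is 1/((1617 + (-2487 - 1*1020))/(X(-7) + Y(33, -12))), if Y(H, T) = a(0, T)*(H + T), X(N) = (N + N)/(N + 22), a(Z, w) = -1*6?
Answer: 136/2025 ≈ 0.067160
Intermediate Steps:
a(Z, w) = -6
X(N) = 2*N/(22 + N) (X(N) = (2*N)/(22 + N) = 2*N/(22 + N))
Y(H, T) = -6*H - 6*T (Y(H, T) = -6*(H + T) = -6*H - 6*T)
1/((1617 + (-2487 - 1*1020))/(X(-7) + Y(33, -12))) = 1/((1617 + (-2487 - 1*1020))/(2*(-7)/(22 - 7) + (-6*33 - 6*(-12)))) = 1/((1617 + (-2487 - 1020))/(2*(-7)/15 + (-198 + 72))) = 1/((1617 - 3507)/(2*(-7)*(1/15) - 126)) = 1/(-1890/(-14/15 - 126)) = 1/(-1890/(-1904/15)) = 1/(-1890*(-15/1904)) = 1/(2025/136) = 136/2025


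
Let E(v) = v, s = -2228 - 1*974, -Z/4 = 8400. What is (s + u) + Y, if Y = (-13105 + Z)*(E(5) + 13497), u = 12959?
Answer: -630601153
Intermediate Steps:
Z = -33600 (Z = -4*8400 = -33600)
s = -3202 (s = -2228 - 974 = -3202)
Y = -630610910 (Y = (-13105 - 33600)*(5 + 13497) = -46705*13502 = -630610910)
(s + u) + Y = (-3202 + 12959) - 630610910 = 9757 - 630610910 = -630601153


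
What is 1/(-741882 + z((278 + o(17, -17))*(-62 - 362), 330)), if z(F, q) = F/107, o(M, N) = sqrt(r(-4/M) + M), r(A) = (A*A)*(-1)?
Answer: -1229177592029/913258801114969026 + 192814*sqrt(4897)/456629400557484513 ≈ -1.3459e-6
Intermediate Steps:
r(A) = -A**2 (r(A) = A**2*(-1) = -A**2)
o(M, N) = sqrt(M - 16/M**2) (o(M, N) = sqrt(-(-4/M)**2 + M) = sqrt(-16/M**2 + M) = sqrt(M - 16/M**2))
z(F, q) = F/107 (z(F, q) = F*(1/107) = F/107)
1/(-741882 + z((278 + o(17, -17))*(-62 - 362), 330)) = 1/(-741882 + ((278 + sqrt(17 - 16/17**2))*(-62 - 362))/107) = 1/(-741882 + ((278 + sqrt(17 - 16*1/289))*(-424))/107) = 1/(-741882 + ((278 + sqrt(17 - 16/289))*(-424))/107) = 1/(-741882 + ((278 + sqrt(4897/289))*(-424))/107) = 1/(-741882 + ((278 + sqrt(4897)/17)*(-424))/107) = 1/(-741882 + (-117872 - 424*sqrt(4897)/17)/107) = 1/(-741882 + (-117872/107 - 424*sqrt(4897)/1819)) = 1/(-79499246/107 - 424*sqrt(4897)/1819)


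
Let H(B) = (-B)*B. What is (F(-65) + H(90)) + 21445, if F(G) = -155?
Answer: 13190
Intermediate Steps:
H(B) = -B²
(F(-65) + H(90)) + 21445 = (-155 - 1*90²) + 21445 = (-155 - 1*8100) + 21445 = (-155 - 8100) + 21445 = -8255 + 21445 = 13190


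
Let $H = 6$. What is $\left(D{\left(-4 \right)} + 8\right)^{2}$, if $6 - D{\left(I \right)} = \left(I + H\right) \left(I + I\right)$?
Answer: $900$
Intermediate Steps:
$D{\left(I \right)} = 6 - 2 I \left(6 + I\right)$ ($D{\left(I \right)} = 6 - \left(I + 6\right) \left(I + I\right) = 6 - \left(6 + I\right) 2 I = 6 - 2 I \left(6 + I\right)$)
$\left(D{\left(-4 \right)} + 8\right)^{2} = \left(\left(6 - -48 - 2 \left(-4\right)^{2}\right) + 8\right)^{2} = \left(\left(6 + 48 - 32\right) + 8\right)^{2} = \left(22 + 8\right)^{2} = 30^{2} = 900$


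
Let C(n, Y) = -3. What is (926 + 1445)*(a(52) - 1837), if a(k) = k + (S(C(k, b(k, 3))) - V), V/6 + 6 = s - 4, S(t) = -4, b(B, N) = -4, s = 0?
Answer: -4099459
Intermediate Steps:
V = -60 (V = -36 + 6*(0 - 4) = -36 + 6*(-4) = -36 - 24 = -60)
a(k) = 56 + k (a(k) = k + (-4 - 1*(-60)) = k + (-4 + 60) = k + 56 = 56 + k)
(926 + 1445)*(a(52) - 1837) = (926 + 1445)*((56 + 52) - 1837) = 2371*(108 - 1837) = 2371*(-1729) = -4099459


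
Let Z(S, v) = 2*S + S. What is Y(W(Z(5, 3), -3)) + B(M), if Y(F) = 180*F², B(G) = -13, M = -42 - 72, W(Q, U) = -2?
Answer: 707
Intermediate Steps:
Z(S, v) = 3*S
M = -114
Y(W(Z(5, 3), -3)) + B(M) = 180*(-2)² - 13 = 180*4 - 13 = 720 - 13 = 707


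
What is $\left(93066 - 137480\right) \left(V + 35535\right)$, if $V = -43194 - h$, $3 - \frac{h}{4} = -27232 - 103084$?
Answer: $23492119090$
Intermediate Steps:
$h = 521276$ ($h = 12 - 4 \left(-27232 - 103084\right) = 12 - -521264 = 12 + 521264 = 521276$)
$V = -564470$ ($V = -43194 - 521276 = -564470$)
$\left(93066 - 137480\right) \left(V + 35535\right) = \left(93066 - 137480\right) \left(-564470 + 35535\right) = \left(-44414\right) \left(-528935\right) = 23492119090$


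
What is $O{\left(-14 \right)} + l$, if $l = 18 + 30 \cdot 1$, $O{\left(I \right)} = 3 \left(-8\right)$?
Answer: $24$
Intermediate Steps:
$O{\left(I \right)} = -24$
$l = 48$ ($l = 18 + 30 = 48$)
$O{\left(-14 \right)} + l = -24 + 48 = 24$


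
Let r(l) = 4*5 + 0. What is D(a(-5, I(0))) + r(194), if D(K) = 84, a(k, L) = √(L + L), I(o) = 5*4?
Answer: 104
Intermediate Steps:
r(l) = 20 (r(l) = 20 + 0 = 20)
I(o) = 20
a(k, L) = √2*√L (a(k, L) = √(2*L) = √2*√L)
D(a(-5, I(0))) + r(194) = 84 + 20 = 104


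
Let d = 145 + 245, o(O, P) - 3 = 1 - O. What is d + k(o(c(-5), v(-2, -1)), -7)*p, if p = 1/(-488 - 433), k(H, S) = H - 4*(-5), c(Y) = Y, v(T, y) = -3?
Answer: 359161/921 ≈ 389.97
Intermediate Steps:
o(O, P) = 4 - O (o(O, P) = 3 + (1 - O) = 4 - O)
k(H, S) = 20 + H (k(H, S) = H + 20 = 20 + H)
d = 390
p = -1/921 (p = 1/(-921) = -1/921 ≈ -0.0010858)
d + k(o(c(-5), v(-2, -1)), -7)*p = 390 + (20 + (4 - 1*(-5)))*(-1/921) = 390 + (20 + (4 + 5))*(-1/921) = 390 + (20 + 9)*(-1/921) = 390 + 29*(-1/921) = 390 - 29/921 = 359161/921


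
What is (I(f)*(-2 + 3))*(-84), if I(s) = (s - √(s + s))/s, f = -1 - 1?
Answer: -84 - 84*I ≈ -84.0 - 84.0*I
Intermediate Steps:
f = -2
I(s) = (s - √2*√s)/s (I(s) = (s - √(2*s))/s = (s - √2*√s)/s)
(I(f)*(-2 + 3))*(-84) = ((1 - √2/√(-2))*(-2 + 3))*(-84) = ((1 - √2*(-I*√2/2))*1)*(-84) = ((1 + I)*1)*(-84) = (1 + I)*(-84) = -84 - 84*I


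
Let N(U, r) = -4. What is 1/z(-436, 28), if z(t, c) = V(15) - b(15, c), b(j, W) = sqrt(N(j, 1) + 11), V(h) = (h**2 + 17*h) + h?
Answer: 495/245018 + sqrt(7)/245018 ≈ 0.0020311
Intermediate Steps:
V(h) = h**2 + 18*h
b(j, W) = sqrt(7) (b(j, W) = sqrt(-4 + 11) = sqrt(7))
z(t, c) = 495 - sqrt(7) (z(t, c) = 15*(18 + 15) - sqrt(7) = 15*33 - sqrt(7) = 495 - sqrt(7))
1/z(-436, 28) = 1/(495 - sqrt(7))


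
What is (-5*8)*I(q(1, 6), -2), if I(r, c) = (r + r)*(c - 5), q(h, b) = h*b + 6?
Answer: 6720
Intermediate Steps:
q(h, b) = 6 + b*h (q(h, b) = b*h + 6 = 6 + b*h)
I(r, c) = 2*r*(-5 + c) (I(r, c) = (2*r)*(-5 + c) = 2*r*(-5 + c))
(-5*8)*I(q(1, 6), -2) = (-5*8)*(2*(6 + 6*1)*(-5 - 2)) = -80*(6 + 6)*(-7) = -80*12*(-7) = -40*(-168) = 6720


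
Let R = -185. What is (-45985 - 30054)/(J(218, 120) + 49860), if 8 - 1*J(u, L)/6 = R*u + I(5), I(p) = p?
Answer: -76039/291858 ≈ -0.26053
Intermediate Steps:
J(u, L) = 18 + 1110*u (J(u, L) = 48 - 6*(-185*u + 5) = 48 - 6*(5 - 185*u) = 48 + (-30 + 1110*u) = 18 + 1110*u)
(-45985 - 30054)/(J(218, 120) + 49860) = (-45985 - 30054)/((18 + 1110*218) + 49860) = -76039/((18 + 241980) + 49860) = -76039/(241998 + 49860) = -76039/291858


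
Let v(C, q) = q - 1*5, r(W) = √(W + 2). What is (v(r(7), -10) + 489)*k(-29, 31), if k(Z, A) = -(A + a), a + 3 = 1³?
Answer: -13746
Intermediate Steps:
r(W) = √(2 + W)
a = -2 (a = -3 + 1³ = -3 + 1 = -2)
v(C, q) = -5 + q (v(C, q) = q - 5 = -5 + q)
k(Z, A) = 2 - A (k(Z, A) = -(A - 2) = -(-2 + A) = 2 - A)
(v(r(7), -10) + 489)*k(-29, 31) = ((-5 - 10) + 489)*(2 - 1*31) = (-15 + 489)*(2 - 31) = 474*(-29) = -13746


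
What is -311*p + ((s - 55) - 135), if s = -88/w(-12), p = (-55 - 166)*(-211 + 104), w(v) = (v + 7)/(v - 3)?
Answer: -7354671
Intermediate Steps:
w(v) = (7 + v)/(-3 + v)
p = 23647 (p = -221*(-107) = 23647)
s = -264 (s = -88*(-3 - 12)/(7 - 12) = -88/(-5/(-15)) = -88/((-1/15*(-5))) = -88/1/3 = -88*3 = -264)
-311*p + ((s - 55) - 135) = -311*23647 + ((-264 - 55) - 135) = -7354217 + (-319 - 135) = -7354217 - 454 = -7354671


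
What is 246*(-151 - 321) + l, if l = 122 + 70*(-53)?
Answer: -119700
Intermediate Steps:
l = -3588 (l = 122 - 3710 = -3588)
246*(-151 - 321) + l = 246*(-151 - 321) - 3588 = 246*(-472) - 3588 = -116112 - 3588 = -119700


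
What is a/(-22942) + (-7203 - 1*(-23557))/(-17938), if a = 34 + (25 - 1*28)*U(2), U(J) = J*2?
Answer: -93897026/102883399 ≈ -0.91265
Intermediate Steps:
U(J) = 2*J
a = 22 (a = 34 + (25 - 1*28)*(2*2) = 34 + (25 - 28)*4 = 34 - 3*4 = 34 - 12 = 22)
a/(-22942) + (-7203 - 1*(-23557))/(-17938) = 22/(-22942) + (-7203 - 1*(-23557))/(-17938) = 22*(-1/22942) + (-7203 + 23557)*(-1/17938) = -11/11471 + 16354*(-1/17938) = -11/11471 - 8177/8969 = -93897026/102883399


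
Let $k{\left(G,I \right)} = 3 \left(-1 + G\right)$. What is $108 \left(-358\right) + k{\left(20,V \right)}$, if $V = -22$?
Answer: $-38607$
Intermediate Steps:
$k{\left(G,I \right)} = -3 + 3 G$
$108 \left(-358\right) + k{\left(20,V \right)} = 108 \left(-358\right) + \left(-3 + 3 \cdot 20\right) = -38664 + \left(-3 + 60\right) = -38664 + 57 = -38607$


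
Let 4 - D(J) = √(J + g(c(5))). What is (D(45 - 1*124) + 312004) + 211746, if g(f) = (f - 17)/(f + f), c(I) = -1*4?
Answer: 523754 - I*√1222/4 ≈ 5.2375e+5 - 8.7393*I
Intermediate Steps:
c(I) = -4
g(f) = (-17 + f)/(2*f) (g(f) = (-17 + f)/((2*f)) = (-17 + f)*(1/(2*f)) = (-17 + f)/(2*f))
D(J) = 4 - √(21/8 + J) (D(J) = 4 - √(J + (½)*(-17 - 4)/(-4)) = 4 - √(J + (½)*(-¼)*(-21)) = 4 - √(J + 21/8) = 4 - √(21/8 + J))
(D(45 - 1*124) + 312004) + 211746 = ((4 - √(42 + 16*(45 - 1*124))/4) + 312004) + 211746 = ((4 - √(42 + 16*(45 - 124))/4) + 312004) + 211746 = ((4 - √(42 + 16*(-79))/4) + 312004) + 211746 = ((4 - √(42 - 1264)/4) + 312004) + 211746 = ((4 - I*√1222/4) + 312004) + 211746 = (312008 - I*√1222/4) + 211746 = 523754 - I*√1222/4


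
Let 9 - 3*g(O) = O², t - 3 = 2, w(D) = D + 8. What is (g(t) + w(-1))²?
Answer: 25/9 ≈ 2.7778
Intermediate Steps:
w(D) = 8 + D
t = 5 (t = 3 + 2 = 5)
g(O) = 3 - O²/3
(g(t) + w(-1))² = ((3 - ⅓*5²) + (8 - 1))² = ((3 - ⅓*25) + 7)² = ((3 - 25/3) + 7)² = (-16/3 + 7)² = (5/3)² = 25/9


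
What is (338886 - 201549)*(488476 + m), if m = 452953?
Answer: 129293034573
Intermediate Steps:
(338886 - 201549)*(488476 + m) = (338886 - 201549)*(488476 + 452953) = 137337*941429 = 129293034573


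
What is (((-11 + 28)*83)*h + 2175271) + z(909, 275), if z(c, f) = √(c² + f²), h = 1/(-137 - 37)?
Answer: 378495743/174 + √901906 ≈ 2.1762e+6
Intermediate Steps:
h = -1/174 (h = 1/(-174) = -1/174 ≈ -0.0057471)
(((-11 + 28)*83)*h + 2175271) + z(909, 275) = (((-11 + 28)*83)*(-1/174) + 2175271) + √(909² + 275²) = ((17*83)*(-1/174) + 2175271) + √(826281 + 75625) = (1411*(-1/174) + 2175271) + √901906 = (-1411/174 + 2175271) + √901906 = 378495743/174 + √901906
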